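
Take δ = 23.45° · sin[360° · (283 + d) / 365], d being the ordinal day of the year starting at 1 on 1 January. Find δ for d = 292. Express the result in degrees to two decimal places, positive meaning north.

-10.69°

360 × (283 + 292) / 365 = 567.123°; sin(567.123°) = -0.4559.
δ = 23.45 × -0.4559 = -10.691° ≈ -10.69°.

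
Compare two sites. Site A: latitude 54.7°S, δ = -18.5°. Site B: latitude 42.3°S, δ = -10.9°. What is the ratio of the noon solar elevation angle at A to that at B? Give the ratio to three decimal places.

A: 90° − |-54.7 − (-18.5)| = 53.80°.
B: 90° − |-42.3 − (-10.9)| = 58.60°.
Ratio A/B = 53.8000 / 58.6000 = 0.9181.

0.918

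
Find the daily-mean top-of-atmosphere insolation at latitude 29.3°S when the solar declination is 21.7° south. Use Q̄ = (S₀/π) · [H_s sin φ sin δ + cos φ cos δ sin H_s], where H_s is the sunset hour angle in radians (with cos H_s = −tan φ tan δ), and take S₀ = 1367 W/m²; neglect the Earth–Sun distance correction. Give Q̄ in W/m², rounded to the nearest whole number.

cos H_s = −tan(-29.3°) · tan(-21.7°) = -0.2233, so H_s = arccos(-0.2233) = 102.90°. In radians, H_s = 1.7959.
H_s sin φ sin δ = 1.7959 × -0.4894 × -0.3697 = 0.3249.
cos φ cos δ sin H_s = 0.8721 × 0.9291 × 0.9748 = 0.7898.
Q̄ = (1367/π) × (0.3249 + 0.7898) = 435.13 × 1.1147 = 485.04 W/m².

485 W/m²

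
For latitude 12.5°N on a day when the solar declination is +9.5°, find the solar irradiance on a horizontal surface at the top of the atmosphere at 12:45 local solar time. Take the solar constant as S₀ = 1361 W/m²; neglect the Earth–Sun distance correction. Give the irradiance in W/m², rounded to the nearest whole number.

Hour angle H = 15° × (12.75 − 12) = 11.25°.
cos θ_z = sin φ sin δ + cos φ cos δ cos H = (0.2164)(0.1650) + (0.9763)(0.9863)(0.9808) = 0.9801.
Top-of-atmosphere irradiance = S₀ cos θ_z = 1361 × 0.9801 = 1333.92 W/m².

1334 W/m²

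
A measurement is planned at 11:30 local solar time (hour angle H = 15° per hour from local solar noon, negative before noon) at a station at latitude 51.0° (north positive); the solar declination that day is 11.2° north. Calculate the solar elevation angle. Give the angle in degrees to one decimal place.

Hour angle H = 15° × (11.5 − 12) = -7.50°.
cos θ_z = sin φ sin δ + cos φ cos δ cos H = (0.7771)(0.1942) + (0.6293)(0.9810)(0.9914) = 0.7629.
θ_z = arccos(0.7629) = 40.28°, so the elevation is 90° − 40.28° = 49.72°.

49.7°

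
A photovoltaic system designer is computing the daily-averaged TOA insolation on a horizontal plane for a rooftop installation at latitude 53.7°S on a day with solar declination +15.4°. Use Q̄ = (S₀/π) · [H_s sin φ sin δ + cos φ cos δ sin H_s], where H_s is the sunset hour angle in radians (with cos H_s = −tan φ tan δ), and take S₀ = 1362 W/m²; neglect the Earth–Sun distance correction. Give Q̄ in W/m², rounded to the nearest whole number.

119 W/m²

The sunset hour angle satisfies cos H_s = −tan φ tan δ = 0.3750, giving H_s = 67.98°. In radians, H_s = 1.1865.
H_s sin φ sin δ = 1.1865 × -0.8059 × 0.2656 = -0.2540.
cos φ cos δ sin H_s = 0.5920 × 0.9641 × 0.9271 = 0.5291.
Q̄ = (1362/π) × (-0.2540 + 0.5291) = 433.54 × 0.2751 = 119.27 W/m².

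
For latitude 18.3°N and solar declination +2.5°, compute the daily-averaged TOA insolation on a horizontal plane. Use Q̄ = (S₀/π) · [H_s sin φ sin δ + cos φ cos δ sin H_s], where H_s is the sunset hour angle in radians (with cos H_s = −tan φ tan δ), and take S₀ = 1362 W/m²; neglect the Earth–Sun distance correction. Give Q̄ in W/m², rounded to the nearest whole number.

421 W/m²

The sunset hour angle satisfies cos H_s = −tan φ tan δ = -0.0144, giving H_s = 90.83°. In radians, H_s = 1.5853.
H_s sin φ sin δ = 1.5853 × 0.3140 × 0.0436 = 0.0217.
cos φ cos δ sin H_s = 0.9494 × 0.9990 × 0.9999 = 0.9484.
Q̄ = (1362/π) × (0.0217 + 0.9484) = 433.54 × 0.9701 = 420.58 W/m².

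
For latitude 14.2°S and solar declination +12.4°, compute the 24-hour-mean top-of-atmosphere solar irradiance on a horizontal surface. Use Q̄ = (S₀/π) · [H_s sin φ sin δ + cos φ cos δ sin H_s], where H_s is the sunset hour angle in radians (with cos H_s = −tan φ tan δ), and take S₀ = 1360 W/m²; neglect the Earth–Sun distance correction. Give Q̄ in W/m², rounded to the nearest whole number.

The sunset hour angle satisfies cos H_s = −tan φ tan δ = 0.0556, giving H_s = 86.81°. In radians, H_s = 1.5151.
H_s sin φ sin δ = 1.5151 × -0.2453 × 0.2147 = -0.0798.
cos φ cos δ sin H_s = 0.9694 × 0.9767 × 0.9984 = 0.9453.
Q̄ = (1360/π) × (-0.0798 + 0.9453) = 432.90 × 0.8655 = 374.67 W/m².

375 W/m²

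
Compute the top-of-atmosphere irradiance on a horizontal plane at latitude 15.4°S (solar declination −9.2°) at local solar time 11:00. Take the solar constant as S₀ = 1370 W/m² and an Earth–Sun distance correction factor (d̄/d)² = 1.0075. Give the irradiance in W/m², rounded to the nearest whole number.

1327 W/m²

Hour angle H = 15° × (11 − 12) = -15.00°.
cos θ_z = sin φ sin δ + cos φ cos δ cos H = (-0.2656)(-0.1599) + (0.9641)(0.9871)(0.9659) = 0.9617.
Top-of-atmosphere irradiance = S₀ (d̄/d)² cos θ_z = 1370 × 1.0075 × 0.9617 = 1327.41 W/m².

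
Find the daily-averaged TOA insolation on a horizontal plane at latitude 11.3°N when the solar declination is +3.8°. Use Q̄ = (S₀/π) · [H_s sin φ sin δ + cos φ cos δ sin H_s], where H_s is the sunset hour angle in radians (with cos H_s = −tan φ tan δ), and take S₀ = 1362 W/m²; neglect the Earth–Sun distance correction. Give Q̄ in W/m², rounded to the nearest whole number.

433 W/m²

−tan φ tan δ = −(0.1998)(0.0664) = -0.0133; H_s = arccos(-0.0133) = 90.76°. In radians, H_s = 1.5841.
H_s sin φ sin δ = 1.5841 × 0.1959 × 0.0663 = 0.0206.
cos φ cos δ sin H_s = 0.9806 × 0.9978 × 0.9999 = 0.9783.
Q̄ = (1362/π) × (0.0206 + 0.9783) = 433.54 × 0.9989 = 433.06 W/m².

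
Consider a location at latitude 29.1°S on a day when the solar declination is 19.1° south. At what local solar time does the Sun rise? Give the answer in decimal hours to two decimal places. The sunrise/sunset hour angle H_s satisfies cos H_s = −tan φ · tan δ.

cos H_s = −tan(-29.1°) · tan(-19.1°) = -0.1927, so H_s = arccos(-0.1927) = 101.11°.
Sunrise is at 12 − H_s/15 = 12 − 6.741 = 5.259 h local solar time.

5.26 h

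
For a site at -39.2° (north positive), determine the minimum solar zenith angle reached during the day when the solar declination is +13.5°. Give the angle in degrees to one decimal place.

52.7°

At local solar noon the hour angle is zero, so the zenith angle is |φ − δ| = |-39.2° − (13.5°)| = 52.7°.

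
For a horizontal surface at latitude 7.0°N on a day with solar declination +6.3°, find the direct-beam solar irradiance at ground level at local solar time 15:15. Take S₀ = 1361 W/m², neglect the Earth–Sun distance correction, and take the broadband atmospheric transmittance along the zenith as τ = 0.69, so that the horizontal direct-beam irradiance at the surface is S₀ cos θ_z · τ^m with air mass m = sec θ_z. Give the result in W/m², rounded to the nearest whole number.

Hour angle H = 15° × (15.25 − 12) = 48.75°.
With φ = 7.0°, δ = 6.3°, H = 48.75°: sin φ sin δ = 0.0134, cos φ cos δ cos H = 0.6505, so cos θ_z = 0.6639.
Air mass m = 1/cos θ_z = 1/0.6639 = 1.506; τ^m = 0.69^1.506 = 0.5719.
Surface direct beam = 1361 × 0.6639 × 0.5719 = 516.75 W/m².

517 W/m²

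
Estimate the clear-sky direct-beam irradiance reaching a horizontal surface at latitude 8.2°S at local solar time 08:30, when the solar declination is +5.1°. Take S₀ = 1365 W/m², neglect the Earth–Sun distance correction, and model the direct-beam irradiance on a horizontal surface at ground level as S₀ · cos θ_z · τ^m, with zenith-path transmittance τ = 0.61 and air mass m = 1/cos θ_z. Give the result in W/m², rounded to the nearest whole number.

346 W/m²

Hour angle H = 15° × (8.5 − 12) = -52.50°.
With φ = -8.2°, δ = 5.1°, H = -52.50°: sin φ sin δ = -0.0127, cos φ cos δ cos H = 0.6002, so cos θ_z = 0.5875.
Air mass m = 1/cos θ_z = 1/0.5875 = 1.702; τ^m = 0.61^1.702 = 0.4312.
Surface direct beam = 1365 × 0.5875 × 0.4312 = 345.80 W/m².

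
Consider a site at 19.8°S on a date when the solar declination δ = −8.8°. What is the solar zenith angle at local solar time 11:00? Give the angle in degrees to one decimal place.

18.2°

Hour angle H = 15° × (11 − 12) = -15.00°.
With φ = -19.8°, δ = -8.8°, H = -15.00°: sin φ sin δ = 0.0518, cos φ cos δ cos H = 0.8981, so cos θ_z = 0.9499.
θ_z = arccos(0.9499) = 18.21°.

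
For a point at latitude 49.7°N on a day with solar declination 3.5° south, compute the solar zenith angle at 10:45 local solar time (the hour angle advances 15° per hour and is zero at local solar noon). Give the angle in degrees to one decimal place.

Hour angle H = 15° × (10.75 − 12) = -18.75°.
With φ = 49.7°, δ = -3.5°, H = -18.75°: sin φ sin δ = -0.0466, cos φ cos δ cos H = 0.6113, so cos θ_z = 0.5647.
θ_z = arccos(0.5647) = 55.62°.

55.6°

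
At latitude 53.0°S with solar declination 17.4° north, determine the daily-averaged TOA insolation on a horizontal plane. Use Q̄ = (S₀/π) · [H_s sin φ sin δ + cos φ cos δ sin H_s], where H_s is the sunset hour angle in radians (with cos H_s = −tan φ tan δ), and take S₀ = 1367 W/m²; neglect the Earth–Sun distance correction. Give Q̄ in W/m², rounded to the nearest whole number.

109 W/m²

cos H_s = −tan(-53.0°) · tan(17.4°) = 0.4159, so H_s = arccos(0.4159) = 65.42°. In radians, H_s = 1.1418.
H_s sin φ sin δ = 1.1418 × -0.7986 × 0.2990 = -0.2726.
cos φ cos δ sin H_s = 0.6018 × 0.9542 × 0.9094 = 0.5222.
Q̄ = (1367/π) × (-0.2726 + 0.5222) = 435.13 × 0.2496 = 108.61 W/m².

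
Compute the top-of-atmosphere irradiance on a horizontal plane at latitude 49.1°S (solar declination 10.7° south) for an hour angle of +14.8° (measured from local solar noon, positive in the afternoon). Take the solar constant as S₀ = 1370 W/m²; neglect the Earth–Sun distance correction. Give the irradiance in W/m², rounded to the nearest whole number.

1044 W/m²

cos θ_z = sin φ sin δ + cos φ cos δ cos H = (-0.7559)(-0.1857) + (0.6547)(0.9826)(0.9668) = 0.7623.
Top-of-atmosphere irradiance = S₀ cos θ_z = 1370 × 0.7623 = 1044.35 W/m².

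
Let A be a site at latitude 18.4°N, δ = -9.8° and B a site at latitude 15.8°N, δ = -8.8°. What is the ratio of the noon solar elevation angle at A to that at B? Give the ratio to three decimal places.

0.945

A: 90° − |18.4 − (-9.8)| = 61.80°.
B: 90° − |15.8 − (-8.8)| = 65.40°.
Ratio A/B = 61.8000 / 65.4000 = 0.9450.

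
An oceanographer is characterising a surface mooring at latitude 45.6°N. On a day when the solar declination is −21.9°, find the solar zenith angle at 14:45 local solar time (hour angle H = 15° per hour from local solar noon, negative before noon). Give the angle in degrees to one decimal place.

77.2°

Hour angle H = 15° × (14.75 − 12) = 41.25°.
cos θ_z = sin(45.6°) sin(-21.9°) + cos(45.6°) cos(-21.9°) cos(41.25°) = -0.2665 + 0.4881 = 0.2216.
θ_z = arccos(0.2216) = 77.20°.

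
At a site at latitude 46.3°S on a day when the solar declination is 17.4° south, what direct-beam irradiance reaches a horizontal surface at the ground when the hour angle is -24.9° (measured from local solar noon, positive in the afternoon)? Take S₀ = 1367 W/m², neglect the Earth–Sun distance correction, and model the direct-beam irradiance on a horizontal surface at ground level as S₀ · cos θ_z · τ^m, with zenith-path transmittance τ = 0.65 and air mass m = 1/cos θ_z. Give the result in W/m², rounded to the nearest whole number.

With φ = -46.3°, δ = -17.4°, H = -24.90°: sin φ sin δ = 0.2162, cos φ cos δ cos H = 0.5980, so cos θ_z = 0.8142.
Air mass m = 1/cos θ_z = 1/0.8142 = 1.228; τ^m = 0.65^1.228 = 0.5892.
Surface direct beam = 1367 × 0.8142 × 0.5892 = 655.79 W/m².

656 W/m²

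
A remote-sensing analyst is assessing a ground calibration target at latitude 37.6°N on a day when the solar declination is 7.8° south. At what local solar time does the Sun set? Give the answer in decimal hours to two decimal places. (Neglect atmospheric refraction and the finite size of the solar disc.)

−tan φ tan δ = −(0.7701)(-0.1370) = 0.1055; H_s = arccos(0.1055) = 83.94°.
Sunset is at 12 + H_s/15 = 12 + 5.596 = 17.596 h local solar time.

17.60 h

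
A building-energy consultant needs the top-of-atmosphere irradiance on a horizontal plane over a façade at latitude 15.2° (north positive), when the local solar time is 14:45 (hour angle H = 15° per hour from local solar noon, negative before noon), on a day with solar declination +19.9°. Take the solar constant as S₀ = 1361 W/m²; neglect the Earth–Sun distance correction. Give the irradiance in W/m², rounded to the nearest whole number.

1050 W/m²

Hour angle H = 15° × (14.75 − 12) = 41.25°.
cos θ_z = sin φ sin δ + cos φ cos δ cos H = (0.2622)(0.3404) + (0.9650)(0.9403)(0.7518) = 0.7714.
Top-of-atmosphere irradiance = S₀ cos θ_z = 1361 × 0.7714 = 1049.88 W/m².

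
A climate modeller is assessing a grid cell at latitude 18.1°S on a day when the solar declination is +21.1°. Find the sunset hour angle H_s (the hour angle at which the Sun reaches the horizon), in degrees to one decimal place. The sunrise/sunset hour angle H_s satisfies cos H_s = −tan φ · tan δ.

82.8°

cos H_s = −tan(-18.1°) · tan(21.1°) = 0.1261, so H_s = arccos(0.1261) = 82.76°.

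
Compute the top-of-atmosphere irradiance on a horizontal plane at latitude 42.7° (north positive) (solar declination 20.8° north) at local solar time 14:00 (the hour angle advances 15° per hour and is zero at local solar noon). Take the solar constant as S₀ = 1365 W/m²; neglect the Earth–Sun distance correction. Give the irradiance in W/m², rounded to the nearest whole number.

1141 W/m²

Hour angle H = 15° × (14 − 12) = 30.00°.
With φ = 42.7°, δ = 20.8°, H = 30.00°: sin φ sin δ = 0.2408, cos φ cos δ cos H = 0.5950, so cos θ_z = 0.8358.
Top-of-atmosphere irradiance = S₀ cos θ_z = 1365 × 0.8358 = 1140.87 W/m².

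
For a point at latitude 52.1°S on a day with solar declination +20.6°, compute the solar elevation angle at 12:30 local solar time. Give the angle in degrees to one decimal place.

17.0°

Hour angle H = 15° × (12.5 − 12) = 7.50°.
cos θ_z = sin(-52.1°) sin(20.6°) + cos(-52.1°) cos(20.6°) cos(7.50°) = -0.2776 + 0.5701 = 0.2925.
θ_z = arccos(0.2925) = 72.99°, so the elevation is 90° − 72.99° = 17.01°.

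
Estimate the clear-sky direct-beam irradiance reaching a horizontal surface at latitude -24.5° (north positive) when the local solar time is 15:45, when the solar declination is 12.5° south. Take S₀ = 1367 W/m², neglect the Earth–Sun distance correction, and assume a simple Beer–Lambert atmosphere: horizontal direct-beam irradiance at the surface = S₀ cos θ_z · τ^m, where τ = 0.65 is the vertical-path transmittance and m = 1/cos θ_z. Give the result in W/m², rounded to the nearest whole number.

Hour angle H = 15° × (15.75 − 12) = 56.25°.
With φ = -24.5°, δ = -12.5°, H = 56.25°: sin φ sin δ = 0.0898, cos φ cos δ cos H = 0.4936, so cos θ_z = 0.5834.
Air mass m = 1/cos θ_z = 1/0.5834 = 1.714; τ^m = 0.65^1.714 = 0.4779.
Surface direct beam = 1367 × 0.5834 × 0.4779 = 381.13 W/m².

381 W/m²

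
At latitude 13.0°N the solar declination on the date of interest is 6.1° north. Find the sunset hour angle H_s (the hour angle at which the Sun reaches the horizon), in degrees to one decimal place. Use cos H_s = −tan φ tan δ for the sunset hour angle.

−tan φ tan δ = −(0.2309)(0.1069) = -0.0247; H_s = arccos(-0.0247) = 91.42°.

91.4°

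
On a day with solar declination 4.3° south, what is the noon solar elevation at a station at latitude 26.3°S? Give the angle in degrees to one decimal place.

At local solar noon the hour angle is zero, so the elevation is 90° − |φ − δ| = 90° − |-26.3° − (-4.3°)| = 90° − 22.0° = 68.0°.

68.0°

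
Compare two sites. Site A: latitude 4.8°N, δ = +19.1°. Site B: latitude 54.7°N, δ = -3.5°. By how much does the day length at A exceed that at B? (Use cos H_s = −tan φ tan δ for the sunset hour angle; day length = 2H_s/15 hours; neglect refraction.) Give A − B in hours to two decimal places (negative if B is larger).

+0.88 h

A: H_s = arccos(−tan 4.8° · tan 19.1°) = 91.67°, so 2H_s/15 = 12.2227 h.
B: H_s = arccos(−tan 54.7° · tan -3.5°) = 85.04°, so 2H_s/15 = 11.3387 h.
A − B = 12.2227 − 11.3387 = 0.8840 h.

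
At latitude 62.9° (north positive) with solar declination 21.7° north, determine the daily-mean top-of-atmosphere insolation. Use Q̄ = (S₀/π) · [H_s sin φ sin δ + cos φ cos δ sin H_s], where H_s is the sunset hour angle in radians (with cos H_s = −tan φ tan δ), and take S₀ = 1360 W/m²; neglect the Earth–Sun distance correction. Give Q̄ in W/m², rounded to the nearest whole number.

cos H_s = −tan(62.9°) · tan(21.7°) = -0.7777, so H_s = arccos(-0.7777) = 141.05°. In radians, H_s = 2.4618.
H_s sin φ sin δ = 2.4618 × 0.8902 × 0.3697 = 0.8102.
cos φ cos δ sin H_s = 0.4555 × 0.9291 × 0.6286 = 0.2660.
Q̄ = (1360/π) × (0.8102 + 0.2660) = 432.90 × 1.0762 = 465.89 W/m².

466 W/m²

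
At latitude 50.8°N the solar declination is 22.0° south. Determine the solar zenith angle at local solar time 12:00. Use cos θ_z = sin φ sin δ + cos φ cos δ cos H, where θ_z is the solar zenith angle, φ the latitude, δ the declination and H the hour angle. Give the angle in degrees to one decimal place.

Hour angle H = 15° × (12 − 12) = 0.00°.
cos θ_z = sin(50.8°) sin(-22.0°) + cos(50.8°) cos(-22.0°) cos(0.00°) = -0.2903 + 0.5860 = 0.2957.
θ_z = arccos(0.2957) = 72.80°.

72.8°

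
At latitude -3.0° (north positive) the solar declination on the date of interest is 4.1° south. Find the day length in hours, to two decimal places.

12.03 hours

The sunset hour angle satisfies cos H_s = −tan φ tan δ = -0.0038, giving H_s = 90.22°.
Day length = 2 H_s / 15° h⁻¹ = 180.44° / 15 = 12.029 h.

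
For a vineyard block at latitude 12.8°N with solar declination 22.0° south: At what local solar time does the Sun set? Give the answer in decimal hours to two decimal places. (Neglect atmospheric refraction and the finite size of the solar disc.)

The sunset hour angle satisfies cos H_s = −tan φ tan δ = 0.0918, giving H_s = 84.73°.
Sunset is at 12 + H_s/15 = 12 + 5.649 = 17.649 h local solar time.

17.65 h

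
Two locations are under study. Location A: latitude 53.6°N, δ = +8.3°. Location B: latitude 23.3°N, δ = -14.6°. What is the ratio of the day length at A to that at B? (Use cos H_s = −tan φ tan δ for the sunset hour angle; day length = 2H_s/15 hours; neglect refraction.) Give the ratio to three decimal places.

A: H_s = arccos(−tan 53.6° · tan 8.3°) = 101.41°, so 2H_s/15 = 13.5213 h.
B: H_s = arccos(−tan 23.3° · tan -14.6°) = 83.56°, so 2H_s/15 = 11.1413 h.
Ratio A/B = 13.5213 / 11.1413 = 1.2136.

1.214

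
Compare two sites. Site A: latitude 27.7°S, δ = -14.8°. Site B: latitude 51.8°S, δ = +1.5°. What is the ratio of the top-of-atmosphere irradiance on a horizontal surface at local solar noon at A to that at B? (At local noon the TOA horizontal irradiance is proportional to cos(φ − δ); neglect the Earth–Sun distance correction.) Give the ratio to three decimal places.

A: cos θ_z = cos(-27.7° − (-14.8°)) = 0.9748.
B: cos θ_z = cos(-51.8° − (1.5°)) = 0.5976.
Ratio A/B = 0.9748 / 0.5976 = 1.6312.

1.631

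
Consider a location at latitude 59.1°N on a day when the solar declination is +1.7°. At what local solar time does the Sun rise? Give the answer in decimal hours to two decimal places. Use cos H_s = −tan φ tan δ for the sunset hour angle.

5.81 h

The sunset hour angle satisfies cos H_s = −tan φ tan δ = -0.0496, giving H_s = 92.84°.
Sunrise is at 12 − H_s/15 = 12 − 6.189 = 5.811 h local solar time.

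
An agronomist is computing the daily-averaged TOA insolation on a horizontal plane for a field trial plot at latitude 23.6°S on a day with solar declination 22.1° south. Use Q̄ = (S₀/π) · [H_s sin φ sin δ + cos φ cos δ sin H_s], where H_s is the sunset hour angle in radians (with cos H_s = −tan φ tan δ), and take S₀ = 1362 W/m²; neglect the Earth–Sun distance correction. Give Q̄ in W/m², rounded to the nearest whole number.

476 W/m²

cos H_s = −tan(-23.6°) · tan(-22.1°) = -0.1774, so H_s = arccos(-0.1774) = 100.22°. In radians, H_s = 1.7492.
H_s sin φ sin δ = 1.7492 × -0.4003 × -0.3762 = 0.2634.
cos φ cos δ sin H_s = 0.9164 × 0.9265 × 0.9841 = 0.8355.
Q̄ = (1362/π) × (0.2634 + 0.8355) = 433.54 × 1.0989 = 476.42 W/m².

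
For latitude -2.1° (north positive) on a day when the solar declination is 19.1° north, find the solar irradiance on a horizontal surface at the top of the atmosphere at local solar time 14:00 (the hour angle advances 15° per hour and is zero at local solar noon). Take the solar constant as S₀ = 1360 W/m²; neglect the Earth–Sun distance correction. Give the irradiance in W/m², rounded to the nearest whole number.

Hour angle H = 15° × (14 − 12) = 30.00°.
With φ = -2.1°, δ = 19.1°, H = 30.00°: sin φ sin δ = -0.0120, cos φ cos δ cos H = 0.8178, so cos θ_z = 0.8058.
Top-of-atmosphere irradiance = S₀ cos θ_z = 1360 × 0.8058 = 1095.89 W/m².

1096 W/m²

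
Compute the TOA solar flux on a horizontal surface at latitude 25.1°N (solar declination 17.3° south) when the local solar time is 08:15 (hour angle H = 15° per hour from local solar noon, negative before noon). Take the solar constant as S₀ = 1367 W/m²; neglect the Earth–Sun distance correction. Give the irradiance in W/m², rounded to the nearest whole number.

Hour angle H = 15° × (8.25 − 12) = -56.25°.
cos θ_z = sin(25.1°) sin(-17.3°) + cos(25.1°) cos(-17.3°) cos(-56.25°) = -0.1261 + 0.4803 = 0.3542.
Top-of-atmosphere irradiance = S₀ cos θ_z = 1367 × 0.3542 = 484.19 W/m².

484 W/m²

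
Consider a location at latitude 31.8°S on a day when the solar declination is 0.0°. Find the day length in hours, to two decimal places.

12.00 hours

cos H_s = −tan(-31.8°) · tan(0.0°) = 0.0000, so H_s = arccos(0.0000) = 90.00°.
Day length = 2 H_s / 15° h⁻¹ = 180.00° / 15 = 12.000 h.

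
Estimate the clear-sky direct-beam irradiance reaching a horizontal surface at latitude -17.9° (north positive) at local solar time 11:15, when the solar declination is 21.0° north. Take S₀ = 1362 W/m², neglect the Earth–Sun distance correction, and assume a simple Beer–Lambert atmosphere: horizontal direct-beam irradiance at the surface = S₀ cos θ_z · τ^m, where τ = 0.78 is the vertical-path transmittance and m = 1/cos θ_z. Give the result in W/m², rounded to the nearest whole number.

748 W/m²

Hour angle H = 15° × (11.25 − 12) = -11.25°.
cos θ_z = sin(-17.9°) sin(21.0°) + cos(-17.9°) cos(21.0°) cos(-11.25°) = -0.1101 + 0.8713 = 0.7612.
Air mass m = 1/cos θ_z = 1/0.7612 = 1.314; τ^m = 0.78^1.314 = 0.7215.
Surface direct beam = 1362 × 0.7612 × 0.7215 = 748.02 W/m².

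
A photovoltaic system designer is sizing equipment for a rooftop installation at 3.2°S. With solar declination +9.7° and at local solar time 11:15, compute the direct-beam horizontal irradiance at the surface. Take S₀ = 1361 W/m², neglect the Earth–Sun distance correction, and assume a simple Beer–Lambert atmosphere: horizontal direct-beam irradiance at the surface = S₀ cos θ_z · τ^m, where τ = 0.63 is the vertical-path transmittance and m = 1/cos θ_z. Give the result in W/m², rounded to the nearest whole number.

Hour angle H = 15° × (11.25 − 12) = -11.25°.
cos θ_z = sin φ sin δ + cos φ cos δ cos H = (-0.0558)(0.1685) + (0.9984)(0.9857)(0.9808) = 0.9558.
Air mass m = 1/cos θ_z = 1/0.9558 = 1.046; τ^m = 0.63^1.046 = 0.6168.
Surface direct beam = 1361 × 0.9558 × 0.6168 = 802.36 W/m².

802 W/m²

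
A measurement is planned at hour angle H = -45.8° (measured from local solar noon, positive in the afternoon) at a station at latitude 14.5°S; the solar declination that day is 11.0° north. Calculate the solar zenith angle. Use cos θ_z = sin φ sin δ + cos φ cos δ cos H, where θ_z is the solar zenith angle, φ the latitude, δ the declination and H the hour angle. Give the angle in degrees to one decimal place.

52.1°

With φ = -14.5°, δ = 11.0°, H = -45.80°: sin φ sin δ = -0.0478, cos φ cos δ cos H = 0.6626, so cos θ_z = 0.6148.
θ_z = arccos(0.6148) = 52.06°.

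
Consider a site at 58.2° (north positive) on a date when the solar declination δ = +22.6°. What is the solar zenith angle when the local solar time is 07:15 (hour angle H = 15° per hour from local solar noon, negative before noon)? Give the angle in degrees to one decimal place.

Hour angle H = 15° × (7.25 − 12) = -71.25°.
cos θ_z = sin(58.2°) sin(22.6°) + cos(58.2°) cos(22.6°) cos(-71.25°) = 0.3266 + 0.1564 = 0.4830.
θ_z = arccos(0.4830) = 61.12°.

61.1°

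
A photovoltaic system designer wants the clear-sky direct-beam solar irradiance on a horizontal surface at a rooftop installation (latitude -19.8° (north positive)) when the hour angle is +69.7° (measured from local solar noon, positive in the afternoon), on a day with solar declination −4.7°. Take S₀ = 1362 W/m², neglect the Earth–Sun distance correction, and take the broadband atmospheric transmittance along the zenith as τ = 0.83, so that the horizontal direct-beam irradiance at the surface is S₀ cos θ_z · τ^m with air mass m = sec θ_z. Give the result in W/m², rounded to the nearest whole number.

With φ = -19.8°, δ = -4.7°, H = 69.70°: sin φ sin δ = 0.0278, cos φ cos δ cos H = 0.3253, so cos θ_z = 0.3531.
Air mass m = 1/cos θ_z = 1/0.3531 = 2.832; τ^m = 0.83^2.832 = 0.5900.
Surface direct beam = 1362 × 0.3531 × 0.5900 = 283.74 W/m².

284 W/m²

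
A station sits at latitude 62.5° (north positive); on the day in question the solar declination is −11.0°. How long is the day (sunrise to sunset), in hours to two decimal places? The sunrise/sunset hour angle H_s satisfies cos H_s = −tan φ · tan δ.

9.08 hours

−tan φ tan δ = −(1.9210)(-0.1944) = 0.3734; H_s = arccos(0.3734) = 68.07°.
Day length = 2 H_s / 15° h⁻¹ = 136.14° / 15 = 9.076 h.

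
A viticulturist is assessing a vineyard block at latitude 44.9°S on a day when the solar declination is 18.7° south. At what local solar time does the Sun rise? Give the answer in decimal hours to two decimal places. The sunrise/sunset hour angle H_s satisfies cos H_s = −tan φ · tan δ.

cos H_s = −tan(-44.9°) · tan(-18.7°) = -0.3373, so H_s = arccos(-0.3373) = 109.71°.
Sunrise is at 12 − H_s/15 = 12 − 7.314 = 4.686 h local solar time.

4.69 h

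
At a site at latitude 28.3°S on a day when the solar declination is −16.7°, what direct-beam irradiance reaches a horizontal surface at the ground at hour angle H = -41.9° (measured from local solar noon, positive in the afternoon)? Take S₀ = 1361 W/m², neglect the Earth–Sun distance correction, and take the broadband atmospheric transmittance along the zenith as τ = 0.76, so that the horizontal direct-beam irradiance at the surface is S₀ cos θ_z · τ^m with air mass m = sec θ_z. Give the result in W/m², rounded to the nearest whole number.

726 W/m²

cos θ_z = sin(-28.3°) sin(-16.7°) + cos(-28.3°) cos(-16.7°) cos(-41.90°) = 0.1362 + 0.6277 = 0.7639.
Air mass m = 1/cos θ_z = 1/0.7639 = 1.309; τ^m = 0.76^1.309 = 0.6982.
Surface direct beam = 1361 × 0.7639 × 0.6982 = 725.90 W/m².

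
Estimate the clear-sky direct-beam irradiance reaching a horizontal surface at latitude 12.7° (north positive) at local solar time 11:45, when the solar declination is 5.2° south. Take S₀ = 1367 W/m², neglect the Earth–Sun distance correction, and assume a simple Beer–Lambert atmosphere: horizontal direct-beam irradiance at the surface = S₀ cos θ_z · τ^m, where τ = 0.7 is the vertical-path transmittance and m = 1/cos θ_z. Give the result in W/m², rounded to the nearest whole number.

892 W/m²

Hour angle H = 15° × (11.75 − 12) = -3.75°.
With φ = 12.7°, δ = -5.2°, H = -3.75°: sin φ sin δ = -0.0199, cos φ cos δ cos H = 0.9694, so cos θ_z = 0.9495.
Air mass m = 1/cos θ_z = 1/0.9495 = 1.053; τ^m = 0.7^1.053 = 0.6869.
Surface direct beam = 1367 × 0.9495 × 0.6869 = 891.57 W/m².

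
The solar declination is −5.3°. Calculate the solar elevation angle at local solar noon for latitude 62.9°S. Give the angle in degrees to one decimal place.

32.4°

At local solar noon the hour angle is zero, so the elevation is 90° − |φ − δ| = 90° − |-62.9° − (-5.3°)| = 90° − 57.6° = 32.4°.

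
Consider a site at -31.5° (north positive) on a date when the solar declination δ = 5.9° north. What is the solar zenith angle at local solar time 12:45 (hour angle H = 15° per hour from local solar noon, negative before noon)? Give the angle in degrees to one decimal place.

38.9°

Hour angle H = 15° × (12.75 − 12) = 11.25°.
cos θ_z = sin(-31.5°) sin(5.9°) + cos(-31.5°) cos(5.9°) cos(11.25°) = -0.0537 + 0.8318 = 0.7781.
θ_z = arccos(0.7781) = 38.91°.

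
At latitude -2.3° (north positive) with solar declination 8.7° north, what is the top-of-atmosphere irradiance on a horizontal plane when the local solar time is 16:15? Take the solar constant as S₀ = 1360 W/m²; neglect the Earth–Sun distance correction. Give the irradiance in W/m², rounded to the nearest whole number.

586 W/m²

Hour angle H = 15° × (16.25 − 12) = 63.75°.
With φ = -2.3°, δ = 8.7°, H = 63.75°: sin φ sin δ = -0.0061, cos φ cos δ cos H = 0.4368, so cos θ_z = 0.4307.
Top-of-atmosphere irradiance = S₀ cos θ_z = 1360 × 0.4307 = 585.75 W/m².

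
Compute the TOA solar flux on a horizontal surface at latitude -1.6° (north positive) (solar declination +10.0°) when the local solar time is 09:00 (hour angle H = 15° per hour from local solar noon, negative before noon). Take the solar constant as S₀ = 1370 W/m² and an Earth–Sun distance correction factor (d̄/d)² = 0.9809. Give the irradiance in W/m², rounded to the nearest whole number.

929 W/m²

Hour angle H = 15° × (9 − 12) = -45.00°.
With φ = -1.6°, δ = 10.0°, H = -45.00°: sin φ sin δ = -0.0048, cos φ cos δ cos H = 0.6961, so cos θ_z = 0.6913.
Top-of-atmosphere irradiance = S₀ (d̄/d)² cos θ_z = 1370 × 0.9809 × 0.6913 = 928.99 W/m².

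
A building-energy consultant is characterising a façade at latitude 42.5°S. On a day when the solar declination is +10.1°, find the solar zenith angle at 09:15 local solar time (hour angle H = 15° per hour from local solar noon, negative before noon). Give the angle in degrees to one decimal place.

64.7°

Hour angle H = 15° × (9.25 − 12) = -41.25°.
cos θ_z = sin(-42.5°) sin(10.1°) + cos(-42.5°) cos(10.1°) cos(-41.25°) = -0.1185 + 0.5457 = 0.4272.
θ_z = arccos(0.4272) = 64.71°.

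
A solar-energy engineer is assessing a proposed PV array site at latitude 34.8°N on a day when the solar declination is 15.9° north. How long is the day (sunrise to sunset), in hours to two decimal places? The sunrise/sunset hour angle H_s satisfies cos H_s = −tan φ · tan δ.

−tan φ tan δ = −(0.6950)(0.2849) = -0.1980; H_s = arccos(-0.1980) = 101.42°.
Day length = 2 H_s / 15° h⁻¹ = 202.84° / 15 = 13.523 h.

13.52 hours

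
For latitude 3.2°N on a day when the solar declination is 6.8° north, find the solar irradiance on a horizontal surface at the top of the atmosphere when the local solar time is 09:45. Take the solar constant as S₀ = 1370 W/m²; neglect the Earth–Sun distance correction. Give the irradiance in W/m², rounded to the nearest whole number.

Hour angle H = 15° × (9.75 − 12) = -33.75°.
cos θ_z = sin(3.2°) sin(6.8°) + cos(3.2°) cos(6.8°) cos(-33.75°) = 0.0066 + 0.8243 = 0.8309.
Top-of-atmosphere irradiance = S₀ cos θ_z = 1370 × 0.8309 = 1138.33 W/m².

1138 W/m²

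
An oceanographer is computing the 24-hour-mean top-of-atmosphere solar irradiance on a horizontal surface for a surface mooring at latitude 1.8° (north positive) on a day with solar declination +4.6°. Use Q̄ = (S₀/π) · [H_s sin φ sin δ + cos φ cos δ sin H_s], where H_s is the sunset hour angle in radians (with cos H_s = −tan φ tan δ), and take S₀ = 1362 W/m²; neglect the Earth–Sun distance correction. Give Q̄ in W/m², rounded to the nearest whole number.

434 W/m²

cos H_s = −tan(1.8°) · tan(4.6°) = -0.0025, so H_s = arccos(-0.0025) = 90.14°. In radians, H_s = 1.5732.
H_s sin φ sin δ = 1.5732 × 0.0314 × 0.0802 = 0.0040.
cos φ cos δ sin H_s = 0.9995 × 0.9968 × 1.0000 = 0.9963.
Q̄ = (1362/π) × (0.0040 + 0.9963) = 433.54 × 1.0003 = 433.67 W/m².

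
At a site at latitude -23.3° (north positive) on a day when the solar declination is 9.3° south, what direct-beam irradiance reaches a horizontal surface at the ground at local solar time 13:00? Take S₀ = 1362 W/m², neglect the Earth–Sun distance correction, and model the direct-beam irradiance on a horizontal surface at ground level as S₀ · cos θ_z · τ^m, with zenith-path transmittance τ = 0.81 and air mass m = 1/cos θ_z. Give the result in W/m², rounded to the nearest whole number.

Hour angle H = 15° × (13 − 12) = 15.00°.
With φ = -23.3°, δ = -9.3°, H = 15.00°: sin φ sin δ = 0.0639, cos φ cos δ cos H = 0.8755, so cos θ_z = 0.9394.
Air mass m = 1/cos θ_z = 1/0.9394 = 1.065; τ^m = 0.81^1.065 = 0.7990.
Surface direct beam = 1362 × 0.9394 × 0.7990 = 1022.29 W/m².

1022 W/m²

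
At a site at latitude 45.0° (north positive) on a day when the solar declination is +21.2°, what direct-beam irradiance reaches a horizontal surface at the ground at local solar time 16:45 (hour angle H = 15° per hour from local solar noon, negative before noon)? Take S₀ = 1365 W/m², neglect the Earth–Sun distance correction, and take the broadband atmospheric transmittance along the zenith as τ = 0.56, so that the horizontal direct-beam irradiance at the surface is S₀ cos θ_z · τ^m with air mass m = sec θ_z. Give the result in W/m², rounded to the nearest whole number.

185 W/m²

Hour angle H = 15° × (16.75 − 12) = 71.25°.
With φ = 45.0°, δ = 21.2°, H = 71.25°: sin φ sin δ = 0.2557, cos φ cos δ cos H = 0.2119, so cos θ_z = 0.4676.
Air mass m = 1/cos θ_z = 1/0.4676 = 2.139; τ^m = 0.56^2.139 = 0.2893.
Surface direct beam = 1365 × 0.4676 × 0.2893 = 184.65 W/m².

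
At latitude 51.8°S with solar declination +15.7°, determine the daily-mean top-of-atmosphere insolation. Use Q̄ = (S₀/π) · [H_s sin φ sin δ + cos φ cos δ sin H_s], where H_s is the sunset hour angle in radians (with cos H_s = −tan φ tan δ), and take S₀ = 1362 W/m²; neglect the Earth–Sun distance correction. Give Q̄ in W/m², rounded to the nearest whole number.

130 W/m²

The sunset hour angle satisfies cos H_s = −tan φ tan δ = 0.3572, giving H_s = 69.07°. In radians, H_s = 1.2055.
H_s sin φ sin δ = 1.2055 × -0.7859 × 0.2706 = -0.2564.
cos φ cos δ sin H_s = 0.6184 × 0.9627 × 0.9340 = 0.5560.
Q̄ = (1362/π) × (-0.2564 + 0.5560) = 433.54 × 0.2996 = 129.89 W/m².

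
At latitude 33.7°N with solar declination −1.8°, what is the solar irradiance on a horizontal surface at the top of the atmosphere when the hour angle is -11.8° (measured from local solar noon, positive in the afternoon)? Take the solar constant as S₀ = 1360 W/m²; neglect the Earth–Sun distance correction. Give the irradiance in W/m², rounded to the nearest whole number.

1083 W/m²

cos θ_z = sin(33.7°) sin(-1.8°) + cos(33.7°) cos(-1.8°) cos(-11.80°) = -0.0174 + 0.8140 = 0.7966.
Top-of-atmosphere irradiance = S₀ cos θ_z = 1360 × 0.7966 = 1083.38 W/m².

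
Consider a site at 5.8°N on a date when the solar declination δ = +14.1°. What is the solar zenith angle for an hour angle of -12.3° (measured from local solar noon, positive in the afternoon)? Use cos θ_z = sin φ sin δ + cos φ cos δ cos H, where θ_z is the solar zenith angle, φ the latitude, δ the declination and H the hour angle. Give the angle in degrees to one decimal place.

cos θ_z = sin φ sin δ + cos φ cos δ cos H = (0.1011)(0.2436) + (0.9949)(0.9699)(0.9770) = 0.9674.
θ_z = arccos(0.9674) = 14.67°.

14.7°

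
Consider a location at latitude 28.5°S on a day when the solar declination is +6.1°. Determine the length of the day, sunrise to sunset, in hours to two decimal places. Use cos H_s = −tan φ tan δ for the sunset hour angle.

The sunset hour angle satisfies cos H_s = −tan φ tan δ = 0.0580, giving H_s = 86.67°.
Day length = 2 H_s / 15° h⁻¹ = 173.34° / 15 = 11.556 h.

11.56 hours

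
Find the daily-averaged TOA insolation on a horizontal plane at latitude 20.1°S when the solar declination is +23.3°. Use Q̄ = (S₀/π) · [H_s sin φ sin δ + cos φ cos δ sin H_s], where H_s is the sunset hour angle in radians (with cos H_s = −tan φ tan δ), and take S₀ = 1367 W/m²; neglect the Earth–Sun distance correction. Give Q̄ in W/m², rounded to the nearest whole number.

287 W/m²

cos H_s = −tan(-20.1°) · tan(23.3°) = 0.1576, so H_s = arccos(0.1576) = 80.93°. In radians, H_s = 1.4125.
H_s sin φ sin δ = 1.4125 × -0.3437 × 0.3955 = -0.1920.
cos φ cos δ sin H_s = 0.9391 × 0.9184 × 0.9875 = 0.8517.
Q̄ = (1367/π) × (-0.1920 + 0.8517) = 435.13 × 0.6597 = 287.06 W/m².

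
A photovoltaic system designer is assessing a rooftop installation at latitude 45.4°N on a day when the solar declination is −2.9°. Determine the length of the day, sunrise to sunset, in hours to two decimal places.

The sunset hour angle satisfies cos H_s = −tan φ tan δ = 0.0514, giving H_s = 87.05°.
Day length = 2 H_s / 15° h⁻¹ = 174.10° / 15 = 11.607 h.

11.61 hours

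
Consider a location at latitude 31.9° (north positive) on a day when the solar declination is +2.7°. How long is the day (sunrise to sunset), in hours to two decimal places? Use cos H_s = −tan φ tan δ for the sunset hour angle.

The sunset hour angle satisfies cos H_s = −tan φ tan δ = -0.0294, giving H_s = 91.68°.
Day length = 2 H_s / 15° h⁻¹ = 183.36° / 15 = 12.224 h.

12.22 hours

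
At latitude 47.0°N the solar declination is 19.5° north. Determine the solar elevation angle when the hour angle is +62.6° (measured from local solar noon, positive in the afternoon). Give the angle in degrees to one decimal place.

32.7°

cos θ_z = sin φ sin δ + cos φ cos δ cos H = (0.7314)(0.3338) + (0.6820)(0.9426)(0.4602) = 0.5400.
θ_z = arccos(0.5400) = 57.32°, so the elevation is 90° − 57.32° = 32.68°.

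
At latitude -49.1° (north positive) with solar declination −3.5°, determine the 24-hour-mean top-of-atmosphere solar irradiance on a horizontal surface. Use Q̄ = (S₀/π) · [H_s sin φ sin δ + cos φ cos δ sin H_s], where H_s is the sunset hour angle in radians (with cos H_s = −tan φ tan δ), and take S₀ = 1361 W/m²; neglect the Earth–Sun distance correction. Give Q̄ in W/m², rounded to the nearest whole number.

315 W/m²

−tan φ tan δ = −(-1.1544)(-0.0612) = -0.0706; H_s = arccos(-0.0706) = 94.05°. In radians, H_s = 1.6415.
H_s sin φ sin δ = 1.6415 × -0.7559 × -0.0610 = 0.0757.
cos φ cos δ sin H_s = 0.6547 × 0.9981 × 0.9975 = 0.6518.
Q̄ = (1361/π) × (0.0757 + 0.6518) = 433.22 × 0.7275 = 315.17 W/m².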